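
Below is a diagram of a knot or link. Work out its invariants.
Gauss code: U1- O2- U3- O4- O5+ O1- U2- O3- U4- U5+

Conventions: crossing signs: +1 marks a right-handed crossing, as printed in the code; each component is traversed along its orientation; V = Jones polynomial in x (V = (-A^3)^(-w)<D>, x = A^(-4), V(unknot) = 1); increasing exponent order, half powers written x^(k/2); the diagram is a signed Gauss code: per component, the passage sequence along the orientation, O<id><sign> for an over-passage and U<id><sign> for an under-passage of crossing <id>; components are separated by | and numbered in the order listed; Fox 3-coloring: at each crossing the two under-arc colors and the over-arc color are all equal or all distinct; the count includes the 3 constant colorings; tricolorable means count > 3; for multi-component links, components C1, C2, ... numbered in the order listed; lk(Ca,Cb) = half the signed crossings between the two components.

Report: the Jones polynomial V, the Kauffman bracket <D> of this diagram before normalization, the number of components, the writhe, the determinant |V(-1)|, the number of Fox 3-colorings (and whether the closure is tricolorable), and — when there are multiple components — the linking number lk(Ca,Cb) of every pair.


V = -x^-4 + x^-3 + x^-1
<D> = -A^-5 - A^3 + A^7 (w = -3)
1 component over 5 crossings, w = -3
9 Fox colorings among 3^5, |V(-1)| = 3: tricolorable
why: w = -3 (over 5 crossings) is diagram-only; (-A^3)^(3) removes it from V


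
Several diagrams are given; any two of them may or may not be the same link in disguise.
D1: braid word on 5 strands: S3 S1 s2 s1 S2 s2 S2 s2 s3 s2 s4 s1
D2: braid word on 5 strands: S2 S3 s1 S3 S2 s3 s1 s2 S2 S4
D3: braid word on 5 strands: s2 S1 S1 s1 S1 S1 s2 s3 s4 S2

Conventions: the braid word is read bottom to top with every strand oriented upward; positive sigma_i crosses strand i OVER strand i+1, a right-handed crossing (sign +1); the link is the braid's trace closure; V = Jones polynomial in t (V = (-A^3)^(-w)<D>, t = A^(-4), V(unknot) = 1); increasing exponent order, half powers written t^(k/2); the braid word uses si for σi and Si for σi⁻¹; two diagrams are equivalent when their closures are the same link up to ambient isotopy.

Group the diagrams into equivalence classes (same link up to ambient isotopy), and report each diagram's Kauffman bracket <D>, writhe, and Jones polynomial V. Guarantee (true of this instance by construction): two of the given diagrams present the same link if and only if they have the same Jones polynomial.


classes: {D1} | {D2} | {D3}
V(D1) = 1  [12 crossings, <D> = A^12, w = +4]
D2 (bracket A^-14 - A^-10 + 2A^-6 - 2A^-2 + A^2 - A^6 + A^10; 10 crossings at w = -2): V = t^-4 - t^-3 + t^-2 - 2t^-1 + 2 - t + t^2
V(D3) = -t^-4 + t^-3 + t^-1  [10 crossings, <D> = A^4 + A^12 - A^16, w = 0]
note: V(t) takes 3 values over 3 diagrams, fixing the grouping


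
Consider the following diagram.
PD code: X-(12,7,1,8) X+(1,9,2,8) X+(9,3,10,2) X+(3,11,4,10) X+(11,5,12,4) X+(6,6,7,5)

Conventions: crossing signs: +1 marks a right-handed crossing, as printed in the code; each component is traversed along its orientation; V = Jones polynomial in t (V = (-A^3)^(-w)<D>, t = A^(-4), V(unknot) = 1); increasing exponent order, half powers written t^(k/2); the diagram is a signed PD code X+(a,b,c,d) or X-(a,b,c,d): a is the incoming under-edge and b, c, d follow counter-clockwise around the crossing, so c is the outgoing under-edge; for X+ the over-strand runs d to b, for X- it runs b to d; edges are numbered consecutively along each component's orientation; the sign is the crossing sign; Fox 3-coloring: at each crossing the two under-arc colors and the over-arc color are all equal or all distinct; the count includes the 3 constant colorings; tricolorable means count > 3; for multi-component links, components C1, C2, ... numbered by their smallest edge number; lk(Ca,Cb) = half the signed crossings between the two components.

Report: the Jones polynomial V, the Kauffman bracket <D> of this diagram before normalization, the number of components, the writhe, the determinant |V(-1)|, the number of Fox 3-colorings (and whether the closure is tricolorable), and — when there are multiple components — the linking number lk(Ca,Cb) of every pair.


Jones polynomial: V(t) = t + t^3 - t^4
<D> = -A^-4 + 1 + A^8; writhe +4
components 1, writhe +4 (6 crossings)
3-colorings: 9 of 3^6, det 3 — tricolorable
note: V spans 3 powers of t: at least 3 crossings in any diagram


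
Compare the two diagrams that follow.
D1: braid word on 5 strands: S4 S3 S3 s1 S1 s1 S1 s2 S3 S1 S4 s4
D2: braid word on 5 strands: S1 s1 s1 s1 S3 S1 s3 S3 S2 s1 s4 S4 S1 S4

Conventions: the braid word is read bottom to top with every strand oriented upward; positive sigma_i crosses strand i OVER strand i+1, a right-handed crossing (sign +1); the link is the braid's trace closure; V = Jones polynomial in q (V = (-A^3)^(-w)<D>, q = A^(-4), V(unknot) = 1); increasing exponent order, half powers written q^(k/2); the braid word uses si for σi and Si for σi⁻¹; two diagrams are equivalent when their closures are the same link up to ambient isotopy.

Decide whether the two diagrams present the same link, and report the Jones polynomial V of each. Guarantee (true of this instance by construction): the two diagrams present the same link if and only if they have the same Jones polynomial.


equivalent: no
V(D1) = -q^-4 + q^-3 + q^-1  (w -4, c 12, <D> = A^-8 + 1 - A^4)
D2 (bracket A^-6; 14 crossings at w = -2): V = 1
why: comparing 2 Jones polynomials yields 2 groups


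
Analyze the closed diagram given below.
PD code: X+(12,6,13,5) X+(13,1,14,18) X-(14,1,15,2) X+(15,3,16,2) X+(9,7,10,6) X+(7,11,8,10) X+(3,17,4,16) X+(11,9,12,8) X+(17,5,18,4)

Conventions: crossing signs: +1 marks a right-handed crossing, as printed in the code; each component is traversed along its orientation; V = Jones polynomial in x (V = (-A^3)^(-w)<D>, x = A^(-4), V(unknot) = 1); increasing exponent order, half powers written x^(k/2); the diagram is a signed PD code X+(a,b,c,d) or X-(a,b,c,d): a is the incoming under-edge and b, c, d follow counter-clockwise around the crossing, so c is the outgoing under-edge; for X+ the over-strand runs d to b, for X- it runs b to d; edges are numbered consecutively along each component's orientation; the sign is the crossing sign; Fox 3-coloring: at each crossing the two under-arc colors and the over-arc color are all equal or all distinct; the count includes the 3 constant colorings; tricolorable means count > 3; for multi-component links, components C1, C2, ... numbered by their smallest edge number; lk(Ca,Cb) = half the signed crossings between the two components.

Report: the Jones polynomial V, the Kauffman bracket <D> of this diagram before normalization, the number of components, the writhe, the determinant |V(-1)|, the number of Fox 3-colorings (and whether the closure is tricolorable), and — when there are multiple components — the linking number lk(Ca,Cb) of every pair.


Jones polynomial: V(x) = x^2 + 2x^4 - 2x^5 + x^6 - 2x^7 + x^8
<D> = -A^-11 + 2A^-7 - A^-3 + 2A - 2A^5 - A^13; writhe +7
components 1, writhe +7 (9 crossings)
3-colorings: 27 of 3^9, det 9 — tricolorable
note: the span of V is 6, forcing >= 6 crossings in any diagram


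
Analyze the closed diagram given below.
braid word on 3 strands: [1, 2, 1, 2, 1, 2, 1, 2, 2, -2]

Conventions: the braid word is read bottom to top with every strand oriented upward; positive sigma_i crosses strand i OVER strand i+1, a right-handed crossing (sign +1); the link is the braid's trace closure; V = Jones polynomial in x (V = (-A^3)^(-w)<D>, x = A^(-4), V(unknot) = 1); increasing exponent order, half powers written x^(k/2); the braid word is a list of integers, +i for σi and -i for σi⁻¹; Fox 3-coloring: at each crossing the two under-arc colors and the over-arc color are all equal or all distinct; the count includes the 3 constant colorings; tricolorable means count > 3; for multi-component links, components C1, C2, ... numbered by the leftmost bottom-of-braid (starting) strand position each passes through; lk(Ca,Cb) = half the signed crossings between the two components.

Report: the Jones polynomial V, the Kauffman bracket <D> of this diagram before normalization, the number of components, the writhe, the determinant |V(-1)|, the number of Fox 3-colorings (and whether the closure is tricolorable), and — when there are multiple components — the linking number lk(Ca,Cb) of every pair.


Jones polynomial: V(x) = x^3 + x^5 - x^8
<D> = -A^-8 + A^4 + A^12; writhe +8
components 1, writhe +8 (10 crossings)
3-colorings: 9 of 3^10, det 3 — tricolorable
note: the word shrinks to σ1 σ2 σ1 σ2 σ1 σ2 σ1 σ2 after cancelling


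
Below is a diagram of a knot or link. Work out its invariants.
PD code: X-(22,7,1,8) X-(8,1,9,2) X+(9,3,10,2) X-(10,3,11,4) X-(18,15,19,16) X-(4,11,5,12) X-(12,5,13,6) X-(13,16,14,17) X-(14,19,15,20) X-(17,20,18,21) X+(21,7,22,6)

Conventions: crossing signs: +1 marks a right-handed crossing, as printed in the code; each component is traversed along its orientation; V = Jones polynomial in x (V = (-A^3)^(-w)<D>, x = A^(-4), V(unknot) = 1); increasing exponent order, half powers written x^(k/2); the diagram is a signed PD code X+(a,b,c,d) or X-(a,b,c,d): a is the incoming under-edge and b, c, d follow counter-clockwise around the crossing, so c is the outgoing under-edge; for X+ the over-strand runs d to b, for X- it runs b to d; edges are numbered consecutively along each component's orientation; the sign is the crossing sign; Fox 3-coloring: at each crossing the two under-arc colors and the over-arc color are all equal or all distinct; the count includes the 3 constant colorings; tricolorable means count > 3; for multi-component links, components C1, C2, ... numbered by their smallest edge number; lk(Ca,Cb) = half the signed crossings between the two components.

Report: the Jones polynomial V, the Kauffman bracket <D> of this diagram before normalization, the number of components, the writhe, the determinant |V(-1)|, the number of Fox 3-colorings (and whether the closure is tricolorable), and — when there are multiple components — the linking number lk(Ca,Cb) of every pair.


Jones polynomial: V(x) = x^-8 - 2x^-7 + x^-6 - 2x^-5 + 2x^-4 + x^-2
<D> = -A^-13 - 2A^-5 + 2A^-1 - A^3 + 2A^7 - A^11; writhe -7
components 1, writhe -7 (11 crossings)
3-colorings: 27 of 3^11, det 9 — tricolorable
note: w = -7 (over 11 crossings) is diagram-only; (-A^3)^(7) removes it from V


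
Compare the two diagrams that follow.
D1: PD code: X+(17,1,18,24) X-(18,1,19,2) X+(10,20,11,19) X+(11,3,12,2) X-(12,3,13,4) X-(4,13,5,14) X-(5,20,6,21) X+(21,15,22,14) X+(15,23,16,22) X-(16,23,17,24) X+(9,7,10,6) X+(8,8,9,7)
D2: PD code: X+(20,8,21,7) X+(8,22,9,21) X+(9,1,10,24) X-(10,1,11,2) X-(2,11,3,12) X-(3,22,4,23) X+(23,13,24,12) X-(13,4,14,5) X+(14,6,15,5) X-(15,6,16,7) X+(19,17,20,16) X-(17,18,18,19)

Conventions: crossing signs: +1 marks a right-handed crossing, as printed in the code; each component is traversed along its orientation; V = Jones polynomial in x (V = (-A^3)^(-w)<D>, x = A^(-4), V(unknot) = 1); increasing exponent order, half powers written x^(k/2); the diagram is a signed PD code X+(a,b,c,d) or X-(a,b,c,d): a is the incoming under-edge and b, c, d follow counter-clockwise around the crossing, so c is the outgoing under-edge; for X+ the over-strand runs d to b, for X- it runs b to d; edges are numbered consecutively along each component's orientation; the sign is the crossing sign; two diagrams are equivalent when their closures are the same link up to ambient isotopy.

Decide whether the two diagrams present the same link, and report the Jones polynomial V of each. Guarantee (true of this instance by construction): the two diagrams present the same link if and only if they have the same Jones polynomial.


equivalent: yes
V(D1) = 1  (w +2, c 12, <D> = A^6)
V(D2) = 1  (w 0, c 12, <D> = 1)
why: from 12 to 12 crossings by R-moves: one link, two diagrams


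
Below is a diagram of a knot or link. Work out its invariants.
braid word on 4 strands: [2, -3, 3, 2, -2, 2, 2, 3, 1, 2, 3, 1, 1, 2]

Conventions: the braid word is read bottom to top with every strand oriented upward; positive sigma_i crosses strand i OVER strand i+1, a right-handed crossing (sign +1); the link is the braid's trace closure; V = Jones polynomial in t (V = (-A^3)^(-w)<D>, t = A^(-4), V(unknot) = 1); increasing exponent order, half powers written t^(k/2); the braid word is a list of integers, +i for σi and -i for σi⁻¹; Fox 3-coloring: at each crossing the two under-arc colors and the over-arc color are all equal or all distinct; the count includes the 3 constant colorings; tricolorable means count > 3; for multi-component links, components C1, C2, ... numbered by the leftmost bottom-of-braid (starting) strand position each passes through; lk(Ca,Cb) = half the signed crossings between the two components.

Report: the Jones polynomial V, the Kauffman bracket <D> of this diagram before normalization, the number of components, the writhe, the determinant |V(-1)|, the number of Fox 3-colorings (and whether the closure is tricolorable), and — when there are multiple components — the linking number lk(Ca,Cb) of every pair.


V = -t^(7/2) - t^(11/2)
<D> = -A^8 - A^16 (w = +10)
2 components over 14 crossings, w = +10
lk(C1,C2): +3
3 Fox colorings among 3^14, |V(-1)| = 2: not tricolorable
why: the span of V is 2, within the link bound 14 + 2 - 1


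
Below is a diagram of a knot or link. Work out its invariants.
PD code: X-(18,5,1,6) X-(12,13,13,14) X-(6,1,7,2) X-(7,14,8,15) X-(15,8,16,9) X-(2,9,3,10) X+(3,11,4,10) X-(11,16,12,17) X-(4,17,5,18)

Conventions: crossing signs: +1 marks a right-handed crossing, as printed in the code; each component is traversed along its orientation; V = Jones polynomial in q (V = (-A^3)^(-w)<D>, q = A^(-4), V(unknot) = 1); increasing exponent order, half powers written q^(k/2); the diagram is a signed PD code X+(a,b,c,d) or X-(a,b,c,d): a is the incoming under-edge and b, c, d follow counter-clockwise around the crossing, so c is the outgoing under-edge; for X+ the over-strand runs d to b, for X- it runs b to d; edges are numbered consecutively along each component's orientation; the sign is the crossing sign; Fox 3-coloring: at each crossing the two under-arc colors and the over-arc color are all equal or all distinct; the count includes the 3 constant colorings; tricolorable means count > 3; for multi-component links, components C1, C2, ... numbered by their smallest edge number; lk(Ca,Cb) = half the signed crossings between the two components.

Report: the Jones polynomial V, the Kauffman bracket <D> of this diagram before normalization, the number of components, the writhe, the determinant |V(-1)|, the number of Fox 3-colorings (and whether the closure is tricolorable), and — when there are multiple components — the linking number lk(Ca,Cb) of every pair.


V = q^-8 - 2q^-7 + q^-6 - 2q^-5 + 2q^-4 + q^-2
<D> = -A^-13 - 2A^-5 + 2A^-1 - A^3 + 2A^7 - A^11 (w = -7)
1 component over 9 crossings, w = -7
27 Fox colorings among 3^9, |V(-1)| = 9: tricolorable
why: w = -7 (over 9 crossings) is diagram-only; (-A^3)^(7) removes it from V


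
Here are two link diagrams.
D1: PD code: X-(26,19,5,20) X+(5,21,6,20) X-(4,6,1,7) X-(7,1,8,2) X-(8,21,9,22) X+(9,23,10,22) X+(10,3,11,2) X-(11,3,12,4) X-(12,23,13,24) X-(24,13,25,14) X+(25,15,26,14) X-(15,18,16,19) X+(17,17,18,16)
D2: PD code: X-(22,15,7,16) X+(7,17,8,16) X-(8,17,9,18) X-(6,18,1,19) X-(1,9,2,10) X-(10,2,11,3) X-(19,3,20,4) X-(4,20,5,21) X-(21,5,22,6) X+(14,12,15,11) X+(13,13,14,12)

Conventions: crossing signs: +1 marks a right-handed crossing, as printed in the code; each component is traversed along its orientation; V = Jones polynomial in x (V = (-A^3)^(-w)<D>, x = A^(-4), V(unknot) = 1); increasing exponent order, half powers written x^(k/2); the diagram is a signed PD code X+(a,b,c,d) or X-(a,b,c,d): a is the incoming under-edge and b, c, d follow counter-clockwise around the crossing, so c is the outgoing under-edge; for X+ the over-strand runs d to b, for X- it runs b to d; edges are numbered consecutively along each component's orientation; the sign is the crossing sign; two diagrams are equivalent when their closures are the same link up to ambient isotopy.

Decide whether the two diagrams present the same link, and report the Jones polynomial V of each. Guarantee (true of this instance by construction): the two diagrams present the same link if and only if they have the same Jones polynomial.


equivalent: no
D1 (bracket A^-7 + A; 13 crossings at w = -3): V = -x^(-5/2) - x^(-1/2)
D2 (bracket A^-5 + A^3 - A^7 + A^11 - A^15 + A^19; 11 crossings at w = -5): V = -x^(-17/2) + x^(-15/2) - x^(-13/2) + x^(-11/2) - x^(-9/2) - x^(-5/2)
key observation: 2 classes among 2 diagrams; unequal V(x) rules out equality


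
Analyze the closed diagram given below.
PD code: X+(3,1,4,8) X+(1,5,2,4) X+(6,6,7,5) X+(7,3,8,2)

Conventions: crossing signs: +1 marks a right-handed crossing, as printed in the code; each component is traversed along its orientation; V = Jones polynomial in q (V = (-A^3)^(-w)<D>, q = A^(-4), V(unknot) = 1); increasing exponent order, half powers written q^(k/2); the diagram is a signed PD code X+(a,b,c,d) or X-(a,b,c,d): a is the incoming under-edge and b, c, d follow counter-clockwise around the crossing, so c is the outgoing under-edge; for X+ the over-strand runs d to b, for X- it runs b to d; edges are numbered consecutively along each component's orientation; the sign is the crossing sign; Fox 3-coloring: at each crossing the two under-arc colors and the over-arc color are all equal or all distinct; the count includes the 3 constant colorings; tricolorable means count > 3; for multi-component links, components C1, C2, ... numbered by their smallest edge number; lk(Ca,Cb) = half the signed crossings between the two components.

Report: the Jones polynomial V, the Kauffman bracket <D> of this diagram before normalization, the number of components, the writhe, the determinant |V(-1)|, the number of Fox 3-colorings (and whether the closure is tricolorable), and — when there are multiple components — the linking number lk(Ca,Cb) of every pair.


V(q) = q + q^3 - q^4
bracket: -A^-4 + 1 + A^8, w = +4
1 component, writhe +4, over 4 crossings
det 3, colorings 9 of 3^4 — tricolorable
observation: V spans 3 powers of q: at least 3 crossings in any diagram


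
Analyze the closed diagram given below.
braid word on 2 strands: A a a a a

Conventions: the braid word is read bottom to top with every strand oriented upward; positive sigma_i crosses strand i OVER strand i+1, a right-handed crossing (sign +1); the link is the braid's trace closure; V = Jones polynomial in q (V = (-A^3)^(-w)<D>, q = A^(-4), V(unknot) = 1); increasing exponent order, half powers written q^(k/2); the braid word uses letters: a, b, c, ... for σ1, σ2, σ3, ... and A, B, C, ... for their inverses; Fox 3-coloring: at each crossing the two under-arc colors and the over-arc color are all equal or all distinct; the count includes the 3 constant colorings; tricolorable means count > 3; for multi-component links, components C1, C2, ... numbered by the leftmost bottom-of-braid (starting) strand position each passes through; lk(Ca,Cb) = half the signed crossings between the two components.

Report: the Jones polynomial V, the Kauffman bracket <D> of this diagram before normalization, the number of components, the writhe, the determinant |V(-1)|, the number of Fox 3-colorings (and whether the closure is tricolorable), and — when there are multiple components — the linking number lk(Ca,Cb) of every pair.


V(q) = q + q^3 - q^4
bracket: A^-7 - A^-3 - A^5, w = +3
1 component, writhe +3, over 5 crossings
det 3, colorings 9 of 3^5 — tricolorable
observation: the span of V is 3, forcing >= 3 crossings in any diagram


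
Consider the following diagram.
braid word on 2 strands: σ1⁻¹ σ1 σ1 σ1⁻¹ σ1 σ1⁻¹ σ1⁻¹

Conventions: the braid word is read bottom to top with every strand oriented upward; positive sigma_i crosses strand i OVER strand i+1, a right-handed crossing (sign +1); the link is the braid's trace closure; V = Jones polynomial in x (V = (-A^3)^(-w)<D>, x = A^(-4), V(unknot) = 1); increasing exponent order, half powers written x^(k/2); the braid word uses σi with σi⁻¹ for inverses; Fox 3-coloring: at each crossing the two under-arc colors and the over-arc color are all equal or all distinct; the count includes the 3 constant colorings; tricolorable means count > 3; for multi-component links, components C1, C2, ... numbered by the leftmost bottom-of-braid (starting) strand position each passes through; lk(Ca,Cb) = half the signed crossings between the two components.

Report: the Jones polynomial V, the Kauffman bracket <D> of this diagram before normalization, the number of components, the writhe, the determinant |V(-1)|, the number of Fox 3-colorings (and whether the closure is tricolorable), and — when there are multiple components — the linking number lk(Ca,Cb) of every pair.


V = 1
<D> = -A^-3 (w = -1)
1 component over 7 crossings, w = -1
3 Fox colorings among 3^7, |V(-1)| = 1: not tricolorable
why: a (2,1) torus form — a single generator 1 times


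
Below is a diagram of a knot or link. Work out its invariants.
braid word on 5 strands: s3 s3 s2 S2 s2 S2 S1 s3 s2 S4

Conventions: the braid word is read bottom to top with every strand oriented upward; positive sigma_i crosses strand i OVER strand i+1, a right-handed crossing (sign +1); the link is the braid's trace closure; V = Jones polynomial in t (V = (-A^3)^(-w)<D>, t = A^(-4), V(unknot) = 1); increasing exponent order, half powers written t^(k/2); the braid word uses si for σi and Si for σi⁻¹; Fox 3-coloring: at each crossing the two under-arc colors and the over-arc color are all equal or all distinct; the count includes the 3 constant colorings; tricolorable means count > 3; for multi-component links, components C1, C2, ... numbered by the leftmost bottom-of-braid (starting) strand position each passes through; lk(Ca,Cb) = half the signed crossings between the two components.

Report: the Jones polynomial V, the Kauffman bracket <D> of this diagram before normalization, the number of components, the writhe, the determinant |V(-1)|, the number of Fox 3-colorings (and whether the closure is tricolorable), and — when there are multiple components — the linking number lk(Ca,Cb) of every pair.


Jones polynomial: V(t) = t + t^3 - t^4
<D> = -A^-10 + A^-6 + A^2; writhe +2
components 1, writhe +2 (10 crossings)
3-colorings: 9 of 3^10, det 3 — tricolorable
note: inverse pairs cancel, leaving σ3 σ3 σ1⁻¹ σ3 σ2 σ4⁻¹


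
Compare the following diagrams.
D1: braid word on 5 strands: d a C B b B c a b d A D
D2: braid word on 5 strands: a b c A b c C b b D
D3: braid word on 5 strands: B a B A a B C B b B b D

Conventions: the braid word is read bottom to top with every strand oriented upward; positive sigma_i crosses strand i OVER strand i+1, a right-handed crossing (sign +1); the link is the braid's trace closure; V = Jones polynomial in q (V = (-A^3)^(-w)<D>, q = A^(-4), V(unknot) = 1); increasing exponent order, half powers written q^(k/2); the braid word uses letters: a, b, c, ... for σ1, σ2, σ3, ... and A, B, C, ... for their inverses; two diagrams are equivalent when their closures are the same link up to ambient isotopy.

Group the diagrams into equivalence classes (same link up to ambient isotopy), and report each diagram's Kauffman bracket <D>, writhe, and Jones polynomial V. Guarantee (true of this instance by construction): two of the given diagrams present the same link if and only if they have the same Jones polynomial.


grouping into links: {D1} | {D2} | {D3}
V(D1) = 1  (w +2, c 12, <D> = A^6)
V(D2) = q + q^3 - q^4  [10 crossings, <D> = -A^-4 + 1 + A^8, w = +4]
V(D3) = -q^-4 + q^-3 + q^-1  [12 crossings, <D> = A^-8 + 1 - A^4, w = -4]
why: comparing 3 Jones polynomials yields 3 groups


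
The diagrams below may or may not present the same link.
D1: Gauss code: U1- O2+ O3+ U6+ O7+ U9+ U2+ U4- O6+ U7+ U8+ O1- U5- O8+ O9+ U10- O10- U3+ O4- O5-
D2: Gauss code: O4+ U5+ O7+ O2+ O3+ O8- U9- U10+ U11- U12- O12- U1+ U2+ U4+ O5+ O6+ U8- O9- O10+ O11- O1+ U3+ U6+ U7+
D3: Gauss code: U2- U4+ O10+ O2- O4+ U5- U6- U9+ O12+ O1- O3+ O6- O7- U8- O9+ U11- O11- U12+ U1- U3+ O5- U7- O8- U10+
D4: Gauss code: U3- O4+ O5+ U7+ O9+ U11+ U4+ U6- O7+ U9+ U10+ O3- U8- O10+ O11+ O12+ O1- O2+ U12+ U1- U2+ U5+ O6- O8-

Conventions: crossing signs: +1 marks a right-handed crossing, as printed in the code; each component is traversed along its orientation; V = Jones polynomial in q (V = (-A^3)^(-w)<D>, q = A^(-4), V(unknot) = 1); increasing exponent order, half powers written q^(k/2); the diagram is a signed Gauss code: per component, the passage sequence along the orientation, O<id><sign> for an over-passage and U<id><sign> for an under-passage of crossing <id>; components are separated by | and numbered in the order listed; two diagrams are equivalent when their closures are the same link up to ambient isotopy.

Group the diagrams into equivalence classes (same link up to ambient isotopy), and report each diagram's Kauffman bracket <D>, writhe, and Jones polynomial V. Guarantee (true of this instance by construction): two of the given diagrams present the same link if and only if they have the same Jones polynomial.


classes: {D1, D4} | {D2} | {D3}
V(D1) = q^-1 - 1 + 2q - 3q^2 + 3q^3 - 2q^4 + 2q^5 - q^6  [10 crossings, <D> = -A^-18 + 2A^-14 - 2A^-10 + 3A^-6 - 3A^-2 + 2A^2 - A^6 + A^10, w = +2]
V(D2) = q + q^3 - q^4  [12 crossings, <D> = -A^-4 + 1 + A^8, w = +4]
V(D3) = 1  (w -2, c 12, <D> = A^-6)
D4 (bracket -A^-12 + 2A^-8 - 2A^-4 + 3 - 3A^4 + 2A^8 - A^12 + A^16; 12 crossings at w = +4): V = q^-1 - 1 + 2q - 3q^2 + 3q^3 - 2q^4 + 2q^5 - q^6
insight: V(q) takes 3 values over 4 diagrams, fixing the grouping


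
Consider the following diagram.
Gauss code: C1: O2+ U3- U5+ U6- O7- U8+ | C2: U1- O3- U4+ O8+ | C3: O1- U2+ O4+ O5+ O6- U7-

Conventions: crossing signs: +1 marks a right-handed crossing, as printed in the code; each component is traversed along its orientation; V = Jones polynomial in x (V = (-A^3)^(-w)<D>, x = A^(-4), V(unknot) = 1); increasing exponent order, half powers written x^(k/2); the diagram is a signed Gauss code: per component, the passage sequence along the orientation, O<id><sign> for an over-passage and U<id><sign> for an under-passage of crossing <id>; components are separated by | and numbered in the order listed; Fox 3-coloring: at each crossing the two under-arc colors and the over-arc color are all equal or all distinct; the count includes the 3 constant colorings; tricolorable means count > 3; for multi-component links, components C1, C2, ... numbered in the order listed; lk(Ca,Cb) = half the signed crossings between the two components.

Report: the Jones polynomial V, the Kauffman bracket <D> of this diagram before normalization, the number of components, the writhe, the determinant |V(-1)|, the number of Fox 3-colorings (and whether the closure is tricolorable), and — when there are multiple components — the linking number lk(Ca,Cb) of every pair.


V = -x^-3 + 3x^-2 - 2x^-1 + 4 - 2x + 3x^2 - x^3
<D> = -A^-12 + 3A^-8 - 2A^-4 + 4 - 2A^4 + 3A^8 - A^12 (w = 0)
3 components over 8 crossings, w = 0
lk(C1,C2): 0
lk(C1,C3) = 0
linking number lk(C2,C3) = 0
3 Fox colorings among 3^8, |V(-1)| = 16: not tricolorable
why: w = 0 (over 8 crossings) is diagram-only; (-A^3)^(0) removes it from V


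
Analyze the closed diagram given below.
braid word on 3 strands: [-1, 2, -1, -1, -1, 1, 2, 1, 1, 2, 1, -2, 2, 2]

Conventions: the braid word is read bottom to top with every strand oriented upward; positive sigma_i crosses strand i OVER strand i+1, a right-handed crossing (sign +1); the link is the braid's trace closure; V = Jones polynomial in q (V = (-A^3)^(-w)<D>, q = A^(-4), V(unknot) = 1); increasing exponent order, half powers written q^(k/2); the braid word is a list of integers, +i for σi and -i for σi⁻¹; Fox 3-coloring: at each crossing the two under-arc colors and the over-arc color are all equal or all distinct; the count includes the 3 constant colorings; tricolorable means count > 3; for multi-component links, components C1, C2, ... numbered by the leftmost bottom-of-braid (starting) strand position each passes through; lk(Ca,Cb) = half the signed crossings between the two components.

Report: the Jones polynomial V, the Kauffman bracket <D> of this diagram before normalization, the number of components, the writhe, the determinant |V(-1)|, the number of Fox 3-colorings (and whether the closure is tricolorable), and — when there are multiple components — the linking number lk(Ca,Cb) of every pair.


Jones polynomial: V(q) = 2q - 2q^2 + 3q^3 - 3q^4 + 2q^5 - 2q^6 + q^7
<D> = A^-16 - 2A^-12 + 2A^-8 - 3A^-4 + 3 - 2A^4 + 2A^8; writhe +4
components 1, writhe +4 (14 crossings)
3-colorings: 9 of 3^14, det 15 — tricolorable
note: |V(-1)| = 15: so tricolorable, since 3 divides 15


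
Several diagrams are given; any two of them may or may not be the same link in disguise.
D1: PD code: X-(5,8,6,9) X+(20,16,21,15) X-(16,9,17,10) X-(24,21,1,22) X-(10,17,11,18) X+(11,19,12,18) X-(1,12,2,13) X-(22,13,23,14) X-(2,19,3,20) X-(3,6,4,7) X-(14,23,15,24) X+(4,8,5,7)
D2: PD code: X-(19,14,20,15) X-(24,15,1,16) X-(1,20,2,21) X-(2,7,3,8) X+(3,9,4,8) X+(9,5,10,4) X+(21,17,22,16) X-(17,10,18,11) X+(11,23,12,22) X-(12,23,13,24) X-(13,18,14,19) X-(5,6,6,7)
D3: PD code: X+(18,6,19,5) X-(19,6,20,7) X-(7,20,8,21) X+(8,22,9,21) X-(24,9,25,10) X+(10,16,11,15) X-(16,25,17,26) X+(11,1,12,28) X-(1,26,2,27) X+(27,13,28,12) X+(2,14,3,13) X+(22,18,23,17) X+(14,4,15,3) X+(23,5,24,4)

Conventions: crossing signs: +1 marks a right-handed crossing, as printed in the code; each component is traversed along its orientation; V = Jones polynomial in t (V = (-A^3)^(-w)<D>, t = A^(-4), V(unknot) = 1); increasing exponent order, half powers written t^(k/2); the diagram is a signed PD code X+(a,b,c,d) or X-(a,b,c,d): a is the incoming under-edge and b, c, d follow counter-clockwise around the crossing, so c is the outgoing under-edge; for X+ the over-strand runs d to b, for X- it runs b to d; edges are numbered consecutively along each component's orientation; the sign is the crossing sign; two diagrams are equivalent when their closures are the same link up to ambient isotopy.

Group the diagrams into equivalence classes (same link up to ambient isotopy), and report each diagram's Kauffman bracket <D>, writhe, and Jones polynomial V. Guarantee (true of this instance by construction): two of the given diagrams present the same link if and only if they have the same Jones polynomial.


equivalence classes: {D1} | {D2} | {D3}
D1 (bracket A^-14 - A^-10 + 2A^-6 - A^-2 + A^2 - A^6; 12 crossings at w = -6): V = -t^-6 + t^-5 - t^-4 + 2t^-3 - t^-2 + t^-1
V(D2) = -t^-4 + t^-3 + t^-1  (w -4, c 12, <D> = A^-8 + 1 - A^4)
D3 (bracket -A^-12 + A^-8 - A^-4 + 2 - A^4 + A^8; 14 crossings at w = +4): V = t - t^2 + 2t^3 - t^4 + t^5 - t^6
key observation: 3 classes among 3 diagrams; unequal V(t) rules out equality


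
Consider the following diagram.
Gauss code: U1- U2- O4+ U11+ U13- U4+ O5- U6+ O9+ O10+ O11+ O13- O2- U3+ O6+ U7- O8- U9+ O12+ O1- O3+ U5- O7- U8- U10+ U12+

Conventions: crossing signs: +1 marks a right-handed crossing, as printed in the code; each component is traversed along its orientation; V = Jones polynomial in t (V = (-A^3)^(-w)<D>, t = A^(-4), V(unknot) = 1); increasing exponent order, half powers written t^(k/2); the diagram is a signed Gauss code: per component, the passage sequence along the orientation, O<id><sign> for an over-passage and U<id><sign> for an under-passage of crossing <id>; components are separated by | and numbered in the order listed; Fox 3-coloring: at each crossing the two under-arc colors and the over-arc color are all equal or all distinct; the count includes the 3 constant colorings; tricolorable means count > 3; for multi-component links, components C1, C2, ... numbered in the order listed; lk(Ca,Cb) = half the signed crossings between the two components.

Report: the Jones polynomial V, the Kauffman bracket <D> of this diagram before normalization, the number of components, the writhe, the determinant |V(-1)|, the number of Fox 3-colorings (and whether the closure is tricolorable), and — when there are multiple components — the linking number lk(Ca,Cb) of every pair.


Jones polynomial: V(t) = -t^-3 + 2t^-2 - 2t^-1 + 3 - 2t + 2t^2 - t^3
<D> = A^-9 - 2A^-5 + 2A^-1 - 3A^3 + 2A^7 - 2A^11 + A^15; writhe +1
components 1, writhe +1 (13 crossings)
3-colorings: 3 of 3^13, det 13 — not tricolorable
note: w = +1 shifts under R1 moves; the (-A^3)^(-1) factor cancels that in V


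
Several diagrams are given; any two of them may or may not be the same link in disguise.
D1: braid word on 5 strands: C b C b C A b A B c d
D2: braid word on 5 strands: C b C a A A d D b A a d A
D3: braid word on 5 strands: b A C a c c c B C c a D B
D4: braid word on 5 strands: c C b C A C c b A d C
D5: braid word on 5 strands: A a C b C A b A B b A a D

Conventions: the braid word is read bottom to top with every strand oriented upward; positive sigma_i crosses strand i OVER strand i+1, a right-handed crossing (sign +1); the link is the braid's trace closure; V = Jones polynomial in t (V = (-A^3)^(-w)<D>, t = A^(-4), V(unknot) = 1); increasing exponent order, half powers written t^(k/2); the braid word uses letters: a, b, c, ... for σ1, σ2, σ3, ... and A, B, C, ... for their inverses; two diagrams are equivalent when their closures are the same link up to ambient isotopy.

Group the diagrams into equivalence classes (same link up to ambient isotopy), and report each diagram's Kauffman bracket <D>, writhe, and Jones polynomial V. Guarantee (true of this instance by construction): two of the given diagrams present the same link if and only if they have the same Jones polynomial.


equivalence classes: {D1, D2, D4, D5} | {D3}
D1 (bracket A^-9 - 2A^-5 + 2A^-1 - 2A^3 + 3A^7 - A^11 + A^15; 11 crossings at w = -1): V = -t^(-9/2) + t^(-7/2) - 3t^(-5/2) + 2t^(-3/2) - 2t^(-1/2) + 2t^(1/2) - t^(3/2)
V(D2) = -t^(-9/2) + t^(-7/2) - 3t^(-5/2) + 2t^(-3/2) - 2t^(-1/2) + 2t^(1/2) - t^(3/2)  [13 crossings, <D> = A^-9 - 2A^-5 + 2A^-1 - 2A^3 + 3A^7 - A^11 + A^15, w = -1]
V(D3) = -t^(1/2) - t^(5/2)  [13 crossings, <D> = A^-7 + A, w = +1]
V(D4) = -t^(-9/2) + t^(-7/2) - 3t^(-5/2) + 2t^(-3/2) - 2t^(-1/2) + 2t^(1/2) - t^(3/2)  [11 crossings, <D> = A^-9 - 2A^-5 + 2A^-1 - 2A^3 + 3A^7 - A^11 + A^15, w = -1]
V(D5) = -t^(-9/2) + t^(-7/2) - 3t^(-5/2) + 2t^(-3/2) - 2t^(-1/2) + 2t^(1/2) - t^(3/2)  [13 crossings, <D> = A^-15 - 2A^-11 + 2A^-7 - 2A^-3 + 3A - A^5 + A^9, w = -3]
observation: comparing 5 Jones polynomials yields 2 groups


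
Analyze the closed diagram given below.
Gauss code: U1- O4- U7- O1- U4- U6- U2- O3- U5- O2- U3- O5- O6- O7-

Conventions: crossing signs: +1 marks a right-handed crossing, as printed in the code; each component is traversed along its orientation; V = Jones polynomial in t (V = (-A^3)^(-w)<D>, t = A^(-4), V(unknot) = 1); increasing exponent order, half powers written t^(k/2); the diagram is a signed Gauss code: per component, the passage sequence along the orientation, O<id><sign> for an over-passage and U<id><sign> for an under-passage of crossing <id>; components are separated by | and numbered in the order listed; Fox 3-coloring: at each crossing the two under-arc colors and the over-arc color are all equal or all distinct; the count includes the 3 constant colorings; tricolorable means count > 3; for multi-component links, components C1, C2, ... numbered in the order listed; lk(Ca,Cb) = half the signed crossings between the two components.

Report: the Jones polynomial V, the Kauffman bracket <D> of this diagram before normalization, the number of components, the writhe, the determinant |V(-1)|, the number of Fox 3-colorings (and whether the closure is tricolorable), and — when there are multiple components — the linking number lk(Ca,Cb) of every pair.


V(t) = t^-8 - 2t^-7 + t^-6 - 2t^-5 + 2t^-4 + t^-2
bracket: -A^-13 - 2A^-5 + 2A^-1 - A^3 + 2A^7 - A^11, w = -7
1 component, writhe -7, over 7 crossings
det 9, colorings 27 of 3^7 — tricolorable
observation: w = -7 (over 7 crossings) is diagram-only; (-A^3)^(7) removes it from V


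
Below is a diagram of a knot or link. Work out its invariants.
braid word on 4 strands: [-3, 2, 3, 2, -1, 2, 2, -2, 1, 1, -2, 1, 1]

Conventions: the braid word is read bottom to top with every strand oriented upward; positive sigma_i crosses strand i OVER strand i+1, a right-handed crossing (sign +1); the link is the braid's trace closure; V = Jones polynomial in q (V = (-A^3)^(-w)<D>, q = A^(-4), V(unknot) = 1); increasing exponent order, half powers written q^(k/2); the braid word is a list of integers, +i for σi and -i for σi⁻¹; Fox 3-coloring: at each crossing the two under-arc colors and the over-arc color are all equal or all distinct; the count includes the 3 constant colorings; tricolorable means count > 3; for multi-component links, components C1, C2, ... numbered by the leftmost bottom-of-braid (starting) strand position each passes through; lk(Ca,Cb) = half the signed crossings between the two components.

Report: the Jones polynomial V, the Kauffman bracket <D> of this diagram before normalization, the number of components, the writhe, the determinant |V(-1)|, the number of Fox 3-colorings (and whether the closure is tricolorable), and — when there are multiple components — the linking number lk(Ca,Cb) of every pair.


V = 2q - 2q^2 + 3q^3 - 3q^4 + 2q^5 - 2q^6 + q^7
<D> = -A^-13 + 2A^-9 - 2A^-5 + 3A^-1 - 3A^3 + 2A^7 - 2A^11 (w = +5)
1 component over 13 crossings, w = +5
9 Fox colorings among 3^13, |V(-1)| = 15: tricolorable
why: det 15 = |V(-1)|; divisible by 3, so tricolorable


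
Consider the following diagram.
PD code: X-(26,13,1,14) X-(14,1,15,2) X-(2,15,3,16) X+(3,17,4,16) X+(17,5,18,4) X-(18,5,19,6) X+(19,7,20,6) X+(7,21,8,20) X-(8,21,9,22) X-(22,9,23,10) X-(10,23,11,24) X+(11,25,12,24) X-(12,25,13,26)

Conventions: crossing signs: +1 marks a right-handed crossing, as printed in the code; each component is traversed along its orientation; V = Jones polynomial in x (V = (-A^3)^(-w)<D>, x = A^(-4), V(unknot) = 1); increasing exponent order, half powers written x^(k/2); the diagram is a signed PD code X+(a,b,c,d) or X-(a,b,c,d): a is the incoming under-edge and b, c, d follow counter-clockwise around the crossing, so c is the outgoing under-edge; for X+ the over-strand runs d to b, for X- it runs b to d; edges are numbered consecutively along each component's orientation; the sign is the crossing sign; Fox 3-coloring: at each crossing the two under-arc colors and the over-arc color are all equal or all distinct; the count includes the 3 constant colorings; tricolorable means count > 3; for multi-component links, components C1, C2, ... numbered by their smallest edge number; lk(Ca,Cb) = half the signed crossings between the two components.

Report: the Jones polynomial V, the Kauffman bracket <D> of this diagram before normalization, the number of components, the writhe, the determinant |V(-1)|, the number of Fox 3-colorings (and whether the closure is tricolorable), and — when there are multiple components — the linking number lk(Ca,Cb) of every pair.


V = -x^-4 + x^-3 + x^-1
<D> = -A^-5 - A^3 + A^7 (w = -3)
1 component over 13 crossings, w = -3
9 Fox colorings among 3^13, |V(-1)| = 3: tricolorable
why: w = -3 shifts under R1 moves; the (-A^3)^(3) factor cancels that in V


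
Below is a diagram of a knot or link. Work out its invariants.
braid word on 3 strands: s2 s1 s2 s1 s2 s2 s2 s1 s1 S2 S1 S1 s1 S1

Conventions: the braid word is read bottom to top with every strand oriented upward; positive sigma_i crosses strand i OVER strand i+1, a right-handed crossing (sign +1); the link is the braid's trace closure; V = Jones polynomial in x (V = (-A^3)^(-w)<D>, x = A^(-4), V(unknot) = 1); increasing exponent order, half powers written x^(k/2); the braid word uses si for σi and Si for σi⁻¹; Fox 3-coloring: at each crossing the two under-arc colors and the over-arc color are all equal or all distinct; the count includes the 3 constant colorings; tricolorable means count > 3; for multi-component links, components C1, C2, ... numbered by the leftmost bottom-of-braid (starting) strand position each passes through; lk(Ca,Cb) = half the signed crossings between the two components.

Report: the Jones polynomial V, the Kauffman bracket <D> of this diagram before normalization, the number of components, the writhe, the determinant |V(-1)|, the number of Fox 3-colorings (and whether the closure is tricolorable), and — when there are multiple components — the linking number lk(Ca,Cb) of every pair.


V(x) = x^2 - x^3 + 3x^4 - 3x^5 + 3x^6 - 3x^7 + 2x^8 - x^9
bracket: -A^-18 + 2A^-14 - 3A^-10 + 3A^-6 - 3A^-2 + 3A^2 - A^6 + A^10, w = +6
1 component, writhe +6, over 14 crossings
det 17, colorings 3 of 3^14 — not tricolorable
observation: V spans 7 powers of x: at least 7 crossings in any diagram
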